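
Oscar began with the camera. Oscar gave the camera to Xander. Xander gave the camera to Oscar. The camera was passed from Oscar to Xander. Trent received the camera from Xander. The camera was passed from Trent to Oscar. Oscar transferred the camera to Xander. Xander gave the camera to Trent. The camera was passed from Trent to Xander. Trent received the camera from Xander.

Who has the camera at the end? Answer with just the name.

Tracking the camera through each event:
Start: Oscar has the camera.
After event 1: Xander has the camera.
After event 2: Oscar has the camera.
After event 3: Xander has the camera.
After event 4: Trent has the camera.
After event 5: Oscar has the camera.
After event 6: Xander has the camera.
After event 7: Trent has the camera.
After event 8: Xander has the camera.
After event 9: Trent has the camera.

Answer: Trent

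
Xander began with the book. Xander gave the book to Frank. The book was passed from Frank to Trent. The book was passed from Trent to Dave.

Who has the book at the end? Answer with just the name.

Answer: Dave

Derivation:
Tracking the book through each event:
Start: Xander has the book.
After event 1: Frank has the book.
After event 2: Trent has the book.
After event 3: Dave has the book.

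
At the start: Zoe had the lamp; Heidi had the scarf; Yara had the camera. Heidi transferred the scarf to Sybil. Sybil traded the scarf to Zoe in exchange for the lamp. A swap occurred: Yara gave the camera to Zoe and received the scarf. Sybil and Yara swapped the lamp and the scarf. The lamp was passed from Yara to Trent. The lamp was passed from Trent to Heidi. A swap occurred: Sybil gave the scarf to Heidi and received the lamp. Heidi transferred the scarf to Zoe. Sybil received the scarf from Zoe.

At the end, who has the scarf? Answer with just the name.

Answer: Sybil

Derivation:
Tracking all object holders:
Start: lamp:Zoe, scarf:Heidi, camera:Yara
Event 1 (give scarf: Heidi -> Sybil). State: lamp:Zoe, scarf:Sybil, camera:Yara
Event 2 (swap scarf<->lamp: now scarf:Zoe, lamp:Sybil). State: lamp:Sybil, scarf:Zoe, camera:Yara
Event 3 (swap camera<->scarf: now camera:Zoe, scarf:Yara). State: lamp:Sybil, scarf:Yara, camera:Zoe
Event 4 (swap lamp<->scarf: now lamp:Yara, scarf:Sybil). State: lamp:Yara, scarf:Sybil, camera:Zoe
Event 5 (give lamp: Yara -> Trent). State: lamp:Trent, scarf:Sybil, camera:Zoe
Event 6 (give lamp: Trent -> Heidi). State: lamp:Heidi, scarf:Sybil, camera:Zoe
Event 7 (swap scarf<->lamp: now scarf:Heidi, lamp:Sybil). State: lamp:Sybil, scarf:Heidi, camera:Zoe
Event 8 (give scarf: Heidi -> Zoe). State: lamp:Sybil, scarf:Zoe, camera:Zoe
Event 9 (give scarf: Zoe -> Sybil). State: lamp:Sybil, scarf:Sybil, camera:Zoe

Final state: lamp:Sybil, scarf:Sybil, camera:Zoe
The scarf is held by Sybil.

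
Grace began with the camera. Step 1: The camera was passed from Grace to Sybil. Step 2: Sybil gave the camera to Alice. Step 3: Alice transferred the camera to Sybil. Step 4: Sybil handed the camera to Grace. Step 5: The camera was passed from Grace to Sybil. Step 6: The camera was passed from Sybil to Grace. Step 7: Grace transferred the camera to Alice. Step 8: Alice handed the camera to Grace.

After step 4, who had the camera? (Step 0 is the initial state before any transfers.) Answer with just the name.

Answer: Grace

Derivation:
Tracking the camera holder through step 4:
After step 0 (start): Grace
After step 1: Sybil
After step 2: Alice
After step 3: Sybil
After step 4: Grace

At step 4, the holder is Grace.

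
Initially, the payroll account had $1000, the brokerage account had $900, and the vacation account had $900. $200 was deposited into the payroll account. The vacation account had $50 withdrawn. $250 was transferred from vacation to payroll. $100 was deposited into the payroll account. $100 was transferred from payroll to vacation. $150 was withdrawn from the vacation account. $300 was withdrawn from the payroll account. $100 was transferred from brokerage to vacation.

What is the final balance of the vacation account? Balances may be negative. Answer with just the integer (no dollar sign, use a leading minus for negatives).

Tracking account balances step by step:
Start: payroll=1000, brokerage=900, vacation=900
Event 1 (deposit 200 to payroll): payroll: 1000 + 200 = 1200. Balances: payroll=1200, brokerage=900, vacation=900
Event 2 (withdraw 50 from vacation): vacation: 900 - 50 = 850. Balances: payroll=1200, brokerage=900, vacation=850
Event 3 (transfer 250 vacation -> payroll): vacation: 850 - 250 = 600, payroll: 1200 + 250 = 1450. Balances: payroll=1450, brokerage=900, vacation=600
Event 4 (deposit 100 to payroll): payroll: 1450 + 100 = 1550. Balances: payroll=1550, brokerage=900, vacation=600
Event 5 (transfer 100 payroll -> vacation): payroll: 1550 - 100 = 1450, vacation: 600 + 100 = 700. Balances: payroll=1450, brokerage=900, vacation=700
Event 6 (withdraw 150 from vacation): vacation: 700 - 150 = 550. Balances: payroll=1450, brokerage=900, vacation=550
Event 7 (withdraw 300 from payroll): payroll: 1450 - 300 = 1150. Balances: payroll=1150, brokerage=900, vacation=550
Event 8 (transfer 100 brokerage -> vacation): brokerage: 900 - 100 = 800, vacation: 550 + 100 = 650. Balances: payroll=1150, brokerage=800, vacation=650

Final balance of vacation: 650

Answer: 650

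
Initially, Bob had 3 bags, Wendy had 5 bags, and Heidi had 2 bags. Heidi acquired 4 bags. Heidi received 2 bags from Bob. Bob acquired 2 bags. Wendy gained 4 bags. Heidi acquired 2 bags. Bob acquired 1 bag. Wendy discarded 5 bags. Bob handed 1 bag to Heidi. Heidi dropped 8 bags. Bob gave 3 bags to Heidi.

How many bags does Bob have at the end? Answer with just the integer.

Tracking counts step by step:
Start: Bob=3, Wendy=5, Heidi=2
Event 1 (Heidi +4): Heidi: 2 -> 6. State: Bob=3, Wendy=5, Heidi=6
Event 2 (Bob -> Heidi, 2): Bob: 3 -> 1, Heidi: 6 -> 8. State: Bob=1, Wendy=5, Heidi=8
Event 3 (Bob +2): Bob: 1 -> 3. State: Bob=3, Wendy=5, Heidi=8
Event 4 (Wendy +4): Wendy: 5 -> 9. State: Bob=3, Wendy=9, Heidi=8
Event 5 (Heidi +2): Heidi: 8 -> 10. State: Bob=3, Wendy=9, Heidi=10
Event 6 (Bob +1): Bob: 3 -> 4. State: Bob=4, Wendy=9, Heidi=10
Event 7 (Wendy -5): Wendy: 9 -> 4. State: Bob=4, Wendy=4, Heidi=10
Event 8 (Bob -> Heidi, 1): Bob: 4 -> 3, Heidi: 10 -> 11. State: Bob=3, Wendy=4, Heidi=11
Event 9 (Heidi -8): Heidi: 11 -> 3. State: Bob=3, Wendy=4, Heidi=3
Event 10 (Bob -> Heidi, 3): Bob: 3 -> 0, Heidi: 3 -> 6. State: Bob=0, Wendy=4, Heidi=6

Bob's final count: 0

Answer: 0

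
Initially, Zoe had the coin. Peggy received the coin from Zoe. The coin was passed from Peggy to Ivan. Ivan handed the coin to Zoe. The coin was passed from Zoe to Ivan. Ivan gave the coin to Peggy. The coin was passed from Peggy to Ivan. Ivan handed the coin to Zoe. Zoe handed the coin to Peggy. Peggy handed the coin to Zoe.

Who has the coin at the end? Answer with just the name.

Answer: Zoe

Derivation:
Tracking the coin through each event:
Start: Zoe has the coin.
After event 1: Peggy has the coin.
After event 2: Ivan has the coin.
After event 3: Zoe has the coin.
After event 4: Ivan has the coin.
After event 5: Peggy has the coin.
After event 6: Ivan has the coin.
After event 7: Zoe has the coin.
After event 8: Peggy has the coin.
After event 9: Zoe has the coin.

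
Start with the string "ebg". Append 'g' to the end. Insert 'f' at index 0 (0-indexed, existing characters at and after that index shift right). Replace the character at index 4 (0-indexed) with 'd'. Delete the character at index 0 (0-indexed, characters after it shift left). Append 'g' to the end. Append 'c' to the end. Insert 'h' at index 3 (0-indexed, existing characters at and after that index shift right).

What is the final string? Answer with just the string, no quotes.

Answer: ebghdgc

Derivation:
Applying each edit step by step:
Start: "ebg"
Op 1 (append 'g'): "ebg" -> "ebgg"
Op 2 (insert 'f' at idx 0): "ebgg" -> "febgg"
Op 3 (replace idx 4: 'g' -> 'd'): "febgg" -> "febgd"
Op 4 (delete idx 0 = 'f'): "febgd" -> "ebgd"
Op 5 (append 'g'): "ebgd" -> "ebgdg"
Op 6 (append 'c'): "ebgdg" -> "ebgdgc"
Op 7 (insert 'h' at idx 3): "ebgdgc" -> "ebghdgc"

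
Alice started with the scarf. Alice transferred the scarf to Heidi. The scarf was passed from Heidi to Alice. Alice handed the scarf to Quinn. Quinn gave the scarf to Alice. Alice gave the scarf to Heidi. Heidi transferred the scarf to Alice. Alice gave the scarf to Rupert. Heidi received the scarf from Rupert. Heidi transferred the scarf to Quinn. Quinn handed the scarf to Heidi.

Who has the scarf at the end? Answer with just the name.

Tracking the scarf through each event:
Start: Alice has the scarf.
After event 1: Heidi has the scarf.
After event 2: Alice has the scarf.
After event 3: Quinn has the scarf.
After event 4: Alice has the scarf.
After event 5: Heidi has the scarf.
After event 6: Alice has the scarf.
After event 7: Rupert has the scarf.
After event 8: Heidi has the scarf.
After event 9: Quinn has the scarf.
After event 10: Heidi has the scarf.

Answer: Heidi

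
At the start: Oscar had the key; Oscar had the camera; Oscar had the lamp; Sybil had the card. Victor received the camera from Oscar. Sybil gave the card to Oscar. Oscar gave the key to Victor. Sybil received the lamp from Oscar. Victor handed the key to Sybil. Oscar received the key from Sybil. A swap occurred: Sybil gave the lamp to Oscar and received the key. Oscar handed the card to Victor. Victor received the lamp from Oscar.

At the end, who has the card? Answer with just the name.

Tracking all object holders:
Start: key:Oscar, camera:Oscar, lamp:Oscar, card:Sybil
Event 1 (give camera: Oscar -> Victor). State: key:Oscar, camera:Victor, lamp:Oscar, card:Sybil
Event 2 (give card: Sybil -> Oscar). State: key:Oscar, camera:Victor, lamp:Oscar, card:Oscar
Event 3 (give key: Oscar -> Victor). State: key:Victor, camera:Victor, lamp:Oscar, card:Oscar
Event 4 (give lamp: Oscar -> Sybil). State: key:Victor, camera:Victor, lamp:Sybil, card:Oscar
Event 5 (give key: Victor -> Sybil). State: key:Sybil, camera:Victor, lamp:Sybil, card:Oscar
Event 6 (give key: Sybil -> Oscar). State: key:Oscar, camera:Victor, lamp:Sybil, card:Oscar
Event 7 (swap lamp<->key: now lamp:Oscar, key:Sybil). State: key:Sybil, camera:Victor, lamp:Oscar, card:Oscar
Event 8 (give card: Oscar -> Victor). State: key:Sybil, camera:Victor, lamp:Oscar, card:Victor
Event 9 (give lamp: Oscar -> Victor). State: key:Sybil, camera:Victor, lamp:Victor, card:Victor

Final state: key:Sybil, camera:Victor, lamp:Victor, card:Victor
The card is held by Victor.

Answer: Victor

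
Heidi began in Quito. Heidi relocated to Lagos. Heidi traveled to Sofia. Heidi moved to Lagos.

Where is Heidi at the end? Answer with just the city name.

Answer: Lagos

Derivation:
Tracking Heidi's location:
Start: Heidi is in Quito.
After move 1: Quito -> Lagos. Heidi is in Lagos.
After move 2: Lagos -> Sofia. Heidi is in Sofia.
After move 3: Sofia -> Lagos. Heidi is in Lagos.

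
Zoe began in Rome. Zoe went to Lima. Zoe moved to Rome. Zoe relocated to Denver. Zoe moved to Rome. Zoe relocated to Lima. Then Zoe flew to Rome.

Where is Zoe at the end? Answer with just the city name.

Answer: Rome

Derivation:
Tracking Zoe's location:
Start: Zoe is in Rome.
After move 1: Rome -> Lima. Zoe is in Lima.
After move 2: Lima -> Rome. Zoe is in Rome.
After move 3: Rome -> Denver. Zoe is in Denver.
After move 4: Denver -> Rome. Zoe is in Rome.
After move 5: Rome -> Lima. Zoe is in Lima.
After move 6: Lima -> Rome. Zoe is in Rome.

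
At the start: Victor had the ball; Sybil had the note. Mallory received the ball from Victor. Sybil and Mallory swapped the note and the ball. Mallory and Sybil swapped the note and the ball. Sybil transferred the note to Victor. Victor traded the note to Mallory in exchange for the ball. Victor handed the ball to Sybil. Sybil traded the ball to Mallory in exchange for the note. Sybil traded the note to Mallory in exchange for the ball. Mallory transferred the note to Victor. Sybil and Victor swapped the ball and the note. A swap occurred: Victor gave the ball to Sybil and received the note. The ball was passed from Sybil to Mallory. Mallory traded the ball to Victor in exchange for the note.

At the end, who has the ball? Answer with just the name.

Answer: Victor

Derivation:
Tracking all object holders:
Start: ball:Victor, note:Sybil
Event 1 (give ball: Victor -> Mallory). State: ball:Mallory, note:Sybil
Event 2 (swap note<->ball: now note:Mallory, ball:Sybil). State: ball:Sybil, note:Mallory
Event 3 (swap note<->ball: now note:Sybil, ball:Mallory). State: ball:Mallory, note:Sybil
Event 4 (give note: Sybil -> Victor). State: ball:Mallory, note:Victor
Event 5 (swap note<->ball: now note:Mallory, ball:Victor). State: ball:Victor, note:Mallory
Event 6 (give ball: Victor -> Sybil). State: ball:Sybil, note:Mallory
Event 7 (swap ball<->note: now ball:Mallory, note:Sybil). State: ball:Mallory, note:Sybil
Event 8 (swap note<->ball: now note:Mallory, ball:Sybil). State: ball:Sybil, note:Mallory
Event 9 (give note: Mallory -> Victor). State: ball:Sybil, note:Victor
Event 10 (swap ball<->note: now ball:Victor, note:Sybil). State: ball:Victor, note:Sybil
Event 11 (swap ball<->note: now ball:Sybil, note:Victor). State: ball:Sybil, note:Victor
Event 12 (give ball: Sybil -> Mallory). State: ball:Mallory, note:Victor
Event 13 (swap ball<->note: now ball:Victor, note:Mallory). State: ball:Victor, note:Mallory

Final state: ball:Victor, note:Mallory
The ball is held by Victor.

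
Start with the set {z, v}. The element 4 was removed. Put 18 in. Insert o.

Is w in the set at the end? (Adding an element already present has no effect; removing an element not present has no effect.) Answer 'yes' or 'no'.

Answer: no

Derivation:
Tracking the set through each operation:
Start: {v, z}
Event 1 (remove 4): not present, no change. Set: {v, z}
Event 2 (add 18): added. Set: {18, v, z}
Event 3 (add o): added. Set: {18, o, v, z}

Final set: {18, o, v, z} (size 4)
w is NOT in the final set.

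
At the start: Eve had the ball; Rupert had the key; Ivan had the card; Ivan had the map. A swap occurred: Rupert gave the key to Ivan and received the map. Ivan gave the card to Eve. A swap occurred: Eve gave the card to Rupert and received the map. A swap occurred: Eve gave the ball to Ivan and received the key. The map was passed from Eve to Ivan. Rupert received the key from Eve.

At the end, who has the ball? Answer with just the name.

Answer: Ivan

Derivation:
Tracking all object holders:
Start: ball:Eve, key:Rupert, card:Ivan, map:Ivan
Event 1 (swap key<->map: now key:Ivan, map:Rupert). State: ball:Eve, key:Ivan, card:Ivan, map:Rupert
Event 2 (give card: Ivan -> Eve). State: ball:Eve, key:Ivan, card:Eve, map:Rupert
Event 3 (swap card<->map: now card:Rupert, map:Eve). State: ball:Eve, key:Ivan, card:Rupert, map:Eve
Event 4 (swap ball<->key: now ball:Ivan, key:Eve). State: ball:Ivan, key:Eve, card:Rupert, map:Eve
Event 5 (give map: Eve -> Ivan). State: ball:Ivan, key:Eve, card:Rupert, map:Ivan
Event 6 (give key: Eve -> Rupert). State: ball:Ivan, key:Rupert, card:Rupert, map:Ivan

Final state: ball:Ivan, key:Rupert, card:Rupert, map:Ivan
The ball is held by Ivan.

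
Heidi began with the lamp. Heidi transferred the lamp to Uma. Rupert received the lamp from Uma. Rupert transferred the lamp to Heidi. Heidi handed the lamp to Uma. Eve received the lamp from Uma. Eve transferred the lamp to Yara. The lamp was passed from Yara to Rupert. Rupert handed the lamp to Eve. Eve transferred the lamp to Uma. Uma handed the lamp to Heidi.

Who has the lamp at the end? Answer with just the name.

Answer: Heidi

Derivation:
Tracking the lamp through each event:
Start: Heidi has the lamp.
After event 1: Uma has the lamp.
After event 2: Rupert has the lamp.
After event 3: Heidi has the lamp.
After event 4: Uma has the lamp.
After event 5: Eve has the lamp.
After event 6: Yara has the lamp.
After event 7: Rupert has the lamp.
After event 8: Eve has the lamp.
After event 9: Uma has the lamp.
After event 10: Heidi has the lamp.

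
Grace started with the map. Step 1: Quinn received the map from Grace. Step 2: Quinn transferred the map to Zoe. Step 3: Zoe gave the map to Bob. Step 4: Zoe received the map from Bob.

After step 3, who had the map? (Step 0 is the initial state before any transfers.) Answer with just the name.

Tracking the map holder through step 3:
After step 0 (start): Grace
After step 1: Quinn
After step 2: Zoe
After step 3: Bob

At step 3, the holder is Bob.

Answer: Bob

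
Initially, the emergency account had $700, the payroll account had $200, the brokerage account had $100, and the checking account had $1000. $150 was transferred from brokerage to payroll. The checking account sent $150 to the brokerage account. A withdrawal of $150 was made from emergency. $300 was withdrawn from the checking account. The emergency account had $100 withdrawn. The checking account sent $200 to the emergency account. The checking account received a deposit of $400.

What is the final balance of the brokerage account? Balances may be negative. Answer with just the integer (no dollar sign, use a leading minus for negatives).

Tracking account balances step by step:
Start: emergency=700, payroll=200, brokerage=100, checking=1000
Event 1 (transfer 150 brokerage -> payroll): brokerage: 100 - 150 = -50, payroll: 200 + 150 = 350. Balances: emergency=700, payroll=350, brokerage=-50, checking=1000
Event 2 (transfer 150 checking -> brokerage): checking: 1000 - 150 = 850, brokerage: -50 + 150 = 100. Balances: emergency=700, payroll=350, brokerage=100, checking=850
Event 3 (withdraw 150 from emergency): emergency: 700 - 150 = 550. Balances: emergency=550, payroll=350, brokerage=100, checking=850
Event 4 (withdraw 300 from checking): checking: 850 - 300 = 550. Balances: emergency=550, payroll=350, brokerage=100, checking=550
Event 5 (withdraw 100 from emergency): emergency: 550 - 100 = 450. Balances: emergency=450, payroll=350, brokerage=100, checking=550
Event 6 (transfer 200 checking -> emergency): checking: 550 - 200 = 350, emergency: 450 + 200 = 650. Balances: emergency=650, payroll=350, brokerage=100, checking=350
Event 7 (deposit 400 to checking): checking: 350 + 400 = 750. Balances: emergency=650, payroll=350, brokerage=100, checking=750

Final balance of brokerage: 100

Answer: 100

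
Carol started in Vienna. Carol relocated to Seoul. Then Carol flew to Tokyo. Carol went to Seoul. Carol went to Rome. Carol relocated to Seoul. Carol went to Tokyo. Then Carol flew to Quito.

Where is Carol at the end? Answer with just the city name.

Tracking Carol's location:
Start: Carol is in Vienna.
After move 1: Vienna -> Seoul. Carol is in Seoul.
After move 2: Seoul -> Tokyo. Carol is in Tokyo.
After move 3: Tokyo -> Seoul. Carol is in Seoul.
After move 4: Seoul -> Rome. Carol is in Rome.
After move 5: Rome -> Seoul. Carol is in Seoul.
After move 6: Seoul -> Tokyo. Carol is in Tokyo.
After move 7: Tokyo -> Quito. Carol is in Quito.

Answer: Quito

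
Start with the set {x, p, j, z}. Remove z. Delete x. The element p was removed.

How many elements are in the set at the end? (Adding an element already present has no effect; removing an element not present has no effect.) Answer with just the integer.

Tracking the set through each operation:
Start: {j, p, x, z}
Event 1 (remove z): removed. Set: {j, p, x}
Event 2 (remove x): removed. Set: {j, p}
Event 3 (remove p): removed. Set: {j}

Final set: {j} (size 1)

Answer: 1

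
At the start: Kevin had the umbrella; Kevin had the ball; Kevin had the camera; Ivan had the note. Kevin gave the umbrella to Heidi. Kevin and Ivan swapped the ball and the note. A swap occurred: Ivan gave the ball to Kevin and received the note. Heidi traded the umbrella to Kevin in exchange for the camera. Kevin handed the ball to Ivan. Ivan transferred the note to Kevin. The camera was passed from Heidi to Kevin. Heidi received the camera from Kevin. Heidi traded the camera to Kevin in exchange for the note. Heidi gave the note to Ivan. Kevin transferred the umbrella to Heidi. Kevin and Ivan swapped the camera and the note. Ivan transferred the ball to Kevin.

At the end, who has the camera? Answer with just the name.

Tracking all object holders:
Start: umbrella:Kevin, ball:Kevin, camera:Kevin, note:Ivan
Event 1 (give umbrella: Kevin -> Heidi). State: umbrella:Heidi, ball:Kevin, camera:Kevin, note:Ivan
Event 2 (swap ball<->note: now ball:Ivan, note:Kevin). State: umbrella:Heidi, ball:Ivan, camera:Kevin, note:Kevin
Event 3 (swap ball<->note: now ball:Kevin, note:Ivan). State: umbrella:Heidi, ball:Kevin, camera:Kevin, note:Ivan
Event 4 (swap umbrella<->camera: now umbrella:Kevin, camera:Heidi). State: umbrella:Kevin, ball:Kevin, camera:Heidi, note:Ivan
Event 5 (give ball: Kevin -> Ivan). State: umbrella:Kevin, ball:Ivan, camera:Heidi, note:Ivan
Event 6 (give note: Ivan -> Kevin). State: umbrella:Kevin, ball:Ivan, camera:Heidi, note:Kevin
Event 7 (give camera: Heidi -> Kevin). State: umbrella:Kevin, ball:Ivan, camera:Kevin, note:Kevin
Event 8 (give camera: Kevin -> Heidi). State: umbrella:Kevin, ball:Ivan, camera:Heidi, note:Kevin
Event 9 (swap camera<->note: now camera:Kevin, note:Heidi). State: umbrella:Kevin, ball:Ivan, camera:Kevin, note:Heidi
Event 10 (give note: Heidi -> Ivan). State: umbrella:Kevin, ball:Ivan, camera:Kevin, note:Ivan
Event 11 (give umbrella: Kevin -> Heidi). State: umbrella:Heidi, ball:Ivan, camera:Kevin, note:Ivan
Event 12 (swap camera<->note: now camera:Ivan, note:Kevin). State: umbrella:Heidi, ball:Ivan, camera:Ivan, note:Kevin
Event 13 (give ball: Ivan -> Kevin). State: umbrella:Heidi, ball:Kevin, camera:Ivan, note:Kevin

Final state: umbrella:Heidi, ball:Kevin, camera:Ivan, note:Kevin
The camera is held by Ivan.

Answer: Ivan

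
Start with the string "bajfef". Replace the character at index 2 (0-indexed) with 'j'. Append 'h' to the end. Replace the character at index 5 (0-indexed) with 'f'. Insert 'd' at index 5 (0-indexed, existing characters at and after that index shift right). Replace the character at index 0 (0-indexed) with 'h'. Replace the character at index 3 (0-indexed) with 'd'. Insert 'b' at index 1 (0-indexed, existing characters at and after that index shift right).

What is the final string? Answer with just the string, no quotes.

Answer: hbajdedfh

Derivation:
Applying each edit step by step:
Start: "bajfef"
Op 1 (replace idx 2: 'j' -> 'j'): "bajfef" -> "bajfef"
Op 2 (append 'h'): "bajfef" -> "bajfefh"
Op 3 (replace idx 5: 'f' -> 'f'): "bajfefh" -> "bajfefh"
Op 4 (insert 'd' at idx 5): "bajfefh" -> "bajfedfh"
Op 5 (replace idx 0: 'b' -> 'h'): "bajfedfh" -> "hajfedfh"
Op 6 (replace idx 3: 'f' -> 'd'): "hajfedfh" -> "hajdedfh"
Op 7 (insert 'b' at idx 1): "hajdedfh" -> "hbajdedfh"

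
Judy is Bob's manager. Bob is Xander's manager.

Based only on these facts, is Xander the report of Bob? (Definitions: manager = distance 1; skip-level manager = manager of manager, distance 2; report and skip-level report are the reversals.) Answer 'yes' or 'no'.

Answer: yes

Derivation:
Reconstructing the manager chain from the given facts:
  Judy -> Bob -> Xander
(each arrow means 'manager of the next')
Positions in the chain (0 = top):
  position of Judy: 0
  position of Bob: 1
  position of Xander: 2

Xander is at position 2, Bob is at position 1; signed distance (j - i) = -1.
'report' requires j - i = -1. Actual distance is -1, so the relation HOLDS.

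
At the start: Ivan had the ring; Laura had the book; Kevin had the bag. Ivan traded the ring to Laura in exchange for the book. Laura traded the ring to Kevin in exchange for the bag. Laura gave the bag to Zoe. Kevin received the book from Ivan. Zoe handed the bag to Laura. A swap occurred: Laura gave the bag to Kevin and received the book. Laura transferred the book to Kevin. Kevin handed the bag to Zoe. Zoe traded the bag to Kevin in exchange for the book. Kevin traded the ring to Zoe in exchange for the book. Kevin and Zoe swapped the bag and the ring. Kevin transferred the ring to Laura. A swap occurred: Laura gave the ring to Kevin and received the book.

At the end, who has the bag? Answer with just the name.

Tracking all object holders:
Start: ring:Ivan, book:Laura, bag:Kevin
Event 1 (swap ring<->book: now ring:Laura, book:Ivan). State: ring:Laura, book:Ivan, bag:Kevin
Event 2 (swap ring<->bag: now ring:Kevin, bag:Laura). State: ring:Kevin, book:Ivan, bag:Laura
Event 3 (give bag: Laura -> Zoe). State: ring:Kevin, book:Ivan, bag:Zoe
Event 4 (give book: Ivan -> Kevin). State: ring:Kevin, book:Kevin, bag:Zoe
Event 5 (give bag: Zoe -> Laura). State: ring:Kevin, book:Kevin, bag:Laura
Event 6 (swap bag<->book: now bag:Kevin, book:Laura). State: ring:Kevin, book:Laura, bag:Kevin
Event 7 (give book: Laura -> Kevin). State: ring:Kevin, book:Kevin, bag:Kevin
Event 8 (give bag: Kevin -> Zoe). State: ring:Kevin, book:Kevin, bag:Zoe
Event 9 (swap bag<->book: now bag:Kevin, book:Zoe). State: ring:Kevin, book:Zoe, bag:Kevin
Event 10 (swap ring<->book: now ring:Zoe, book:Kevin). State: ring:Zoe, book:Kevin, bag:Kevin
Event 11 (swap bag<->ring: now bag:Zoe, ring:Kevin). State: ring:Kevin, book:Kevin, bag:Zoe
Event 12 (give ring: Kevin -> Laura). State: ring:Laura, book:Kevin, bag:Zoe
Event 13 (swap ring<->book: now ring:Kevin, book:Laura). State: ring:Kevin, book:Laura, bag:Zoe

Final state: ring:Kevin, book:Laura, bag:Zoe
The bag is held by Zoe.

Answer: Zoe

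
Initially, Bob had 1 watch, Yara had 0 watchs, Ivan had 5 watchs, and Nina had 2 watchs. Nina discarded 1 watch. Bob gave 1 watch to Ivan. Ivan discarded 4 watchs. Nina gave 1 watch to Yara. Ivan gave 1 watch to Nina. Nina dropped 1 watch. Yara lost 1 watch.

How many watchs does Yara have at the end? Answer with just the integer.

Tracking counts step by step:
Start: Bob=1, Yara=0, Ivan=5, Nina=2
Event 1 (Nina -1): Nina: 2 -> 1. State: Bob=1, Yara=0, Ivan=5, Nina=1
Event 2 (Bob -> Ivan, 1): Bob: 1 -> 0, Ivan: 5 -> 6. State: Bob=0, Yara=0, Ivan=6, Nina=1
Event 3 (Ivan -4): Ivan: 6 -> 2. State: Bob=0, Yara=0, Ivan=2, Nina=1
Event 4 (Nina -> Yara, 1): Nina: 1 -> 0, Yara: 0 -> 1. State: Bob=0, Yara=1, Ivan=2, Nina=0
Event 5 (Ivan -> Nina, 1): Ivan: 2 -> 1, Nina: 0 -> 1. State: Bob=0, Yara=1, Ivan=1, Nina=1
Event 6 (Nina -1): Nina: 1 -> 0. State: Bob=0, Yara=1, Ivan=1, Nina=0
Event 7 (Yara -1): Yara: 1 -> 0. State: Bob=0, Yara=0, Ivan=1, Nina=0

Yara's final count: 0

Answer: 0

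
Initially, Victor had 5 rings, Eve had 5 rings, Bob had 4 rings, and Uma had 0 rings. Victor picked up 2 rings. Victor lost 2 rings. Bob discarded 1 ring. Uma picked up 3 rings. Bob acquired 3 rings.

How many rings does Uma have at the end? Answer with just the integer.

Tracking counts step by step:
Start: Victor=5, Eve=5, Bob=4, Uma=0
Event 1 (Victor +2): Victor: 5 -> 7. State: Victor=7, Eve=5, Bob=4, Uma=0
Event 2 (Victor -2): Victor: 7 -> 5. State: Victor=5, Eve=5, Bob=4, Uma=0
Event 3 (Bob -1): Bob: 4 -> 3. State: Victor=5, Eve=5, Bob=3, Uma=0
Event 4 (Uma +3): Uma: 0 -> 3. State: Victor=5, Eve=5, Bob=3, Uma=3
Event 5 (Bob +3): Bob: 3 -> 6. State: Victor=5, Eve=5, Bob=6, Uma=3

Uma's final count: 3

Answer: 3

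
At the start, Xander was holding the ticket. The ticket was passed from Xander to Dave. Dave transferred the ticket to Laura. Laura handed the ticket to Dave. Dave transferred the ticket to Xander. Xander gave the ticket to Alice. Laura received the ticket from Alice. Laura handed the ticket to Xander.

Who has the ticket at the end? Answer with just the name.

Answer: Xander

Derivation:
Tracking the ticket through each event:
Start: Xander has the ticket.
After event 1: Dave has the ticket.
After event 2: Laura has the ticket.
After event 3: Dave has the ticket.
After event 4: Xander has the ticket.
After event 5: Alice has the ticket.
After event 6: Laura has the ticket.
After event 7: Xander has the ticket.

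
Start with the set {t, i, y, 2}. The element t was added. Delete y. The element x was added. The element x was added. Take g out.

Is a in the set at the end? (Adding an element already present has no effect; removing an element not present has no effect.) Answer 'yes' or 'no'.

Tracking the set through each operation:
Start: {2, i, t, y}
Event 1 (add t): already present, no change. Set: {2, i, t, y}
Event 2 (remove y): removed. Set: {2, i, t}
Event 3 (add x): added. Set: {2, i, t, x}
Event 4 (add x): already present, no change. Set: {2, i, t, x}
Event 5 (remove g): not present, no change. Set: {2, i, t, x}

Final set: {2, i, t, x} (size 4)
a is NOT in the final set.

Answer: no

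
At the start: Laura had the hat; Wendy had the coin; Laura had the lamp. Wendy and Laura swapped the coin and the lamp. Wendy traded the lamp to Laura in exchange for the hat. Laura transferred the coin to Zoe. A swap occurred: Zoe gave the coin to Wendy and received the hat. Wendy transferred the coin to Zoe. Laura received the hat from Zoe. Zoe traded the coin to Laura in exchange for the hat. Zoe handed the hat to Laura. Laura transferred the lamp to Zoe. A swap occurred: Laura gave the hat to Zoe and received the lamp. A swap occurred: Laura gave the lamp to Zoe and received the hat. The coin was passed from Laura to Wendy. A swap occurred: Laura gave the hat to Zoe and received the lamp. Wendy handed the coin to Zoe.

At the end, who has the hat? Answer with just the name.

Tracking all object holders:
Start: hat:Laura, coin:Wendy, lamp:Laura
Event 1 (swap coin<->lamp: now coin:Laura, lamp:Wendy). State: hat:Laura, coin:Laura, lamp:Wendy
Event 2 (swap lamp<->hat: now lamp:Laura, hat:Wendy). State: hat:Wendy, coin:Laura, lamp:Laura
Event 3 (give coin: Laura -> Zoe). State: hat:Wendy, coin:Zoe, lamp:Laura
Event 4 (swap coin<->hat: now coin:Wendy, hat:Zoe). State: hat:Zoe, coin:Wendy, lamp:Laura
Event 5 (give coin: Wendy -> Zoe). State: hat:Zoe, coin:Zoe, lamp:Laura
Event 6 (give hat: Zoe -> Laura). State: hat:Laura, coin:Zoe, lamp:Laura
Event 7 (swap coin<->hat: now coin:Laura, hat:Zoe). State: hat:Zoe, coin:Laura, lamp:Laura
Event 8 (give hat: Zoe -> Laura). State: hat:Laura, coin:Laura, lamp:Laura
Event 9 (give lamp: Laura -> Zoe). State: hat:Laura, coin:Laura, lamp:Zoe
Event 10 (swap hat<->lamp: now hat:Zoe, lamp:Laura). State: hat:Zoe, coin:Laura, lamp:Laura
Event 11 (swap lamp<->hat: now lamp:Zoe, hat:Laura). State: hat:Laura, coin:Laura, lamp:Zoe
Event 12 (give coin: Laura -> Wendy). State: hat:Laura, coin:Wendy, lamp:Zoe
Event 13 (swap hat<->lamp: now hat:Zoe, lamp:Laura). State: hat:Zoe, coin:Wendy, lamp:Laura
Event 14 (give coin: Wendy -> Zoe). State: hat:Zoe, coin:Zoe, lamp:Laura

Final state: hat:Zoe, coin:Zoe, lamp:Laura
The hat is held by Zoe.

Answer: Zoe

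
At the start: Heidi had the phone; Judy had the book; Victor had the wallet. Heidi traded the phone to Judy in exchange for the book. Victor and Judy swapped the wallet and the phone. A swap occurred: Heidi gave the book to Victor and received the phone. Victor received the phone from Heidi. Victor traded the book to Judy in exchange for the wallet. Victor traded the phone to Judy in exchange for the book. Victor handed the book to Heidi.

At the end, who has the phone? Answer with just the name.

Tracking all object holders:
Start: phone:Heidi, book:Judy, wallet:Victor
Event 1 (swap phone<->book: now phone:Judy, book:Heidi). State: phone:Judy, book:Heidi, wallet:Victor
Event 2 (swap wallet<->phone: now wallet:Judy, phone:Victor). State: phone:Victor, book:Heidi, wallet:Judy
Event 3 (swap book<->phone: now book:Victor, phone:Heidi). State: phone:Heidi, book:Victor, wallet:Judy
Event 4 (give phone: Heidi -> Victor). State: phone:Victor, book:Victor, wallet:Judy
Event 5 (swap book<->wallet: now book:Judy, wallet:Victor). State: phone:Victor, book:Judy, wallet:Victor
Event 6 (swap phone<->book: now phone:Judy, book:Victor). State: phone:Judy, book:Victor, wallet:Victor
Event 7 (give book: Victor -> Heidi). State: phone:Judy, book:Heidi, wallet:Victor

Final state: phone:Judy, book:Heidi, wallet:Victor
The phone is held by Judy.

Answer: Judy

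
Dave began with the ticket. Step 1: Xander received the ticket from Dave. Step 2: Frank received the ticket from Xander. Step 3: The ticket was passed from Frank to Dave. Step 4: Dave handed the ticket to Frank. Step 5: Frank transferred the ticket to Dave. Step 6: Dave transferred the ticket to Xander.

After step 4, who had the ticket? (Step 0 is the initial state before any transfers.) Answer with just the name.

Tracking the ticket holder through step 4:
After step 0 (start): Dave
After step 1: Xander
After step 2: Frank
After step 3: Dave
After step 4: Frank

At step 4, the holder is Frank.

Answer: Frank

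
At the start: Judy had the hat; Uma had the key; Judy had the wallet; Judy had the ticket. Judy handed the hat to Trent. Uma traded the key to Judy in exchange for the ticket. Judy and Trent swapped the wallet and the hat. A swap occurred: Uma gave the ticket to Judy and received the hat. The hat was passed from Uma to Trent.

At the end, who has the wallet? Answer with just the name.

Answer: Trent

Derivation:
Tracking all object holders:
Start: hat:Judy, key:Uma, wallet:Judy, ticket:Judy
Event 1 (give hat: Judy -> Trent). State: hat:Trent, key:Uma, wallet:Judy, ticket:Judy
Event 2 (swap key<->ticket: now key:Judy, ticket:Uma). State: hat:Trent, key:Judy, wallet:Judy, ticket:Uma
Event 3 (swap wallet<->hat: now wallet:Trent, hat:Judy). State: hat:Judy, key:Judy, wallet:Trent, ticket:Uma
Event 4 (swap ticket<->hat: now ticket:Judy, hat:Uma). State: hat:Uma, key:Judy, wallet:Trent, ticket:Judy
Event 5 (give hat: Uma -> Trent). State: hat:Trent, key:Judy, wallet:Trent, ticket:Judy

Final state: hat:Trent, key:Judy, wallet:Trent, ticket:Judy
The wallet is held by Trent.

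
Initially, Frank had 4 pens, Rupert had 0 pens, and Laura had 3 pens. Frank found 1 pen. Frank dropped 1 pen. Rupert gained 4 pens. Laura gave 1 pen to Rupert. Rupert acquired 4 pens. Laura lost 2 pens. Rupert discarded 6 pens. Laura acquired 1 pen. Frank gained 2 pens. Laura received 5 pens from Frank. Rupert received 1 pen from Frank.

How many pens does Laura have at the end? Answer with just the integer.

Tracking counts step by step:
Start: Frank=4, Rupert=0, Laura=3
Event 1 (Frank +1): Frank: 4 -> 5. State: Frank=5, Rupert=0, Laura=3
Event 2 (Frank -1): Frank: 5 -> 4. State: Frank=4, Rupert=0, Laura=3
Event 3 (Rupert +4): Rupert: 0 -> 4. State: Frank=4, Rupert=4, Laura=3
Event 4 (Laura -> Rupert, 1): Laura: 3 -> 2, Rupert: 4 -> 5. State: Frank=4, Rupert=5, Laura=2
Event 5 (Rupert +4): Rupert: 5 -> 9. State: Frank=4, Rupert=9, Laura=2
Event 6 (Laura -2): Laura: 2 -> 0. State: Frank=4, Rupert=9, Laura=0
Event 7 (Rupert -6): Rupert: 9 -> 3. State: Frank=4, Rupert=3, Laura=0
Event 8 (Laura +1): Laura: 0 -> 1. State: Frank=4, Rupert=3, Laura=1
Event 9 (Frank +2): Frank: 4 -> 6. State: Frank=6, Rupert=3, Laura=1
Event 10 (Frank -> Laura, 5): Frank: 6 -> 1, Laura: 1 -> 6. State: Frank=1, Rupert=3, Laura=6
Event 11 (Frank -> Rupert, 1): Frank: 1 -> 0, Rupert: 3 -> 4. State: Frank=0, Rupert=4, Laura=6

Laura's final count: 6

Answer: 6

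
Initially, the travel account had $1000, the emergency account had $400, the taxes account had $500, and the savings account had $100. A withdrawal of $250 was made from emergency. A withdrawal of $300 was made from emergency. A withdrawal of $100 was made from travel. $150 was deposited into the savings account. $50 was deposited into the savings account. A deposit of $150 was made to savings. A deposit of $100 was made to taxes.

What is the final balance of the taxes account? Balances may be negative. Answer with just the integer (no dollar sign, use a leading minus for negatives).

Tracking account balances step by step:
Start: travel=1000, emergency=400, taxes=500, savings=100
Event 1 (withdraw 250 from emergency): emergency: 400 - 250 = 150. Balances: travel=1000, emergency=150, taxes=500, savings=100
Event 2 (withdraw 300 from emergency): emergency: 150 - 300 = -150. Balances: travel=1000, emergency=-150, taxes=500, savings=100
Event 3 (withdraw 100 from travel): travel: 1000 - 100 = 900. Balances: travel=900, emergency=-150, taxes=500, savings=100
Event 4 (deposit 150 to savings): savings: 100 + 150 = 250. Balances: travel=900, emergency=-150, taxes=500, savings=250
Event 5 (deposit 50 to savings): savings: 250 + 50 = 300. Balances: travel=900, emergency=-150, taxes=500, savings=300
Event 6 (deposit 150 to savings): savings: 300 + 150 = 450. Balances: travel=900, emergency=-150, taxes=500, savings=450
Event 7 (deposit 100 to taxes): taxes: 500 + 100 = 600. Balances: travel=900, emergency=-150, taxes=600, savings=450

Final balance of taxes: 600

Answer: 600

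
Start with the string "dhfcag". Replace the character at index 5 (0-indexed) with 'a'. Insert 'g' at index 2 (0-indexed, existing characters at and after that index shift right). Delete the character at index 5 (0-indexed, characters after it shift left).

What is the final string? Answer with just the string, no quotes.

Answer: dhgfca

Derivation:
Applying each edit step by step:
Start: "dhfcag"
Op 1 (replace idx 5: 'g' -> 'a'): "dhfcag" -> "dhfcaa"
Op 2 (insert 'g' at idx 2): "dhfcaa" -> "dhgfcaa"
Op 3 (delete idx 5 = 'a'): "dhgfcaa" -> "dhgfca"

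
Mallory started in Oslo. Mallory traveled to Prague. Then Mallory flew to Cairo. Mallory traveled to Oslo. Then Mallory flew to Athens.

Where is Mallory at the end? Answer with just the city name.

Tracking Mallory's location:
Start: Mallory is in Oslo.
After move 1: Oslo -> Prague. Mallory is in Prague.
After move 2: Prague -> Cairo. Mallory is in Cairo.
After move 3: Cairo -> Oslo. Mallory is in Oslo.
After move 4: Oslo -> Athens. Mallory is in Athens.

Answer: Athens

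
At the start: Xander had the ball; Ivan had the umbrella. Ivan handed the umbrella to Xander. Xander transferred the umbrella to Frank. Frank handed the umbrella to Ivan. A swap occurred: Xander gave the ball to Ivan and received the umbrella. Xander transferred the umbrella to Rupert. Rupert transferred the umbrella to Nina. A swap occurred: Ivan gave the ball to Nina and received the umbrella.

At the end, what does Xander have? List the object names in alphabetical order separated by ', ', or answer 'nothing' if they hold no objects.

Tracking all object holders:
Start: ball:Xander, umbrella:Ivan
Event 1 (give umbrella: Ivan -> Xander). State: ball:Xander, umbrella:Xander
Event 2 (give umbrella: Xander -> Frank). State: ball:Xander, umbrella:Frank
Event 3 (give umbrella: Frank -> Ivan). State: ball:Xander, umbrella:Ivan
Event 4 (swap ball<->umbrella: now ball:Ivan, umbrella:Xander). State: ball:Ivan, umbrella:Xander
Event 5 (give umbrella: Xander -> Rupert). State: ball:Ivan, umbrella:Rupert
Event 6 (give umbrella: Rupert -> Nina). State: ball:Ivan, umbrella:Nina
Event 7 (swap ball<->umbrella: now ball:Nina, umbrella:Ivan). State: ball:Nina, umbrella:Ivan

Final state: ball:Nina, umbrella:Ivan
Xander holds: (nothing).

Answer: nothing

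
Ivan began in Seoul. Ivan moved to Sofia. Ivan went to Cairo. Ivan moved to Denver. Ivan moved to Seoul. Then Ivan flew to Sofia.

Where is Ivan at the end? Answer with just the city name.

Answer: Sofia

Derivation:
Tracking Ivan's location:
Start: Ivan is in Seoul.
After move 1: Seoul -> Sofia. Ivan is in Sofia.
After move 2: Sofia -> Cairo. Ivan is in Cairo.
After move 3: Cairo -> Denver. Ivan is in Denver.
After move 4: Denver -> Seoul. Ivan is in Seoul.
After move 5: Seoul -> Sofia. Ivan is in Sofia.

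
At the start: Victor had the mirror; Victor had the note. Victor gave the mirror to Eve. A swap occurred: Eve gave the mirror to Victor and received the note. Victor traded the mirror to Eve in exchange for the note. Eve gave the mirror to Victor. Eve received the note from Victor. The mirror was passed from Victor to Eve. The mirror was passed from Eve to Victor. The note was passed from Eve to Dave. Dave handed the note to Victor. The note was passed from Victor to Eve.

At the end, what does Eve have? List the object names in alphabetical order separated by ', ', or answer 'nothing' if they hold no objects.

Answer: note

Derivation:
Tracking all object holders:
Start: mirror:Victor, note:Victor
Event 1 (give mirror: Victor -> Eve). State: mirror:Eve, note:Victor
Event 2 (swap mirror<->note: now mirror:Victor, note:Eve). State: mirror:Victor, note:Eve
Event 3 (swap mirror<->note: now mirror:Eve, note:Victor). State: mirror:Eve, note:Victor
Event 4 (give mirror: Eve -> Victor). State: mirror:Victor, note:Victor
Event 5 (give note: Victor -> Eve). State: mirror:Victor, note:Eve
Event 6 (give mirror: Victor -> Eve). State: mirror:Eve, note:Eve
Event 7 (give mirror: Eve -> Victor). State: mirror:Victor, note:Eve
Event 8 (give note: Eve -> Dave). State: mirror:Victor, note:Dave
Event 9 (give note: Dave -> Victor). State: mirror:Victor, note:Victor
Event 10 (give note: Victor -> Eve). State: mirror:Victor, note:Eve

Final state: mirror:Victor, note:Eve
Eve holds: note.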